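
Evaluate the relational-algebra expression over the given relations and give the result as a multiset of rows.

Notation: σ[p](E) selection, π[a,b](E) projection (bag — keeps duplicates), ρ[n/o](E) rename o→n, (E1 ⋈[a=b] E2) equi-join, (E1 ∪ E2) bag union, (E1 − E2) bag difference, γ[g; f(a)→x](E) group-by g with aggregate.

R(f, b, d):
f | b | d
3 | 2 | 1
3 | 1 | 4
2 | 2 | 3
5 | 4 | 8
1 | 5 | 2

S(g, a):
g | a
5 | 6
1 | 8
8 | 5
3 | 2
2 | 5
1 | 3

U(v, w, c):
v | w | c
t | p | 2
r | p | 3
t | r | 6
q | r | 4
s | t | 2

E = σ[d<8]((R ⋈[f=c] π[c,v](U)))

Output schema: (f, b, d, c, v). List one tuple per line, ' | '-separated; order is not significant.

Subexpression sizes:
  R → 5
  U → 5
  π[c,v](U) → 5
  (R ⋈[f=c] π[c,v](U)) → 4
  σ[d<8]((R ⋈[f=c] π[c,v](U))) → 4

== RESULT ==
f | b | d | c | v
2 | 2 | 3 | 2 | s
2 | 2 | 3 | 2 | t
3 | 1 | 4 | 3 | r
3 | 2 | 1 | 3 | r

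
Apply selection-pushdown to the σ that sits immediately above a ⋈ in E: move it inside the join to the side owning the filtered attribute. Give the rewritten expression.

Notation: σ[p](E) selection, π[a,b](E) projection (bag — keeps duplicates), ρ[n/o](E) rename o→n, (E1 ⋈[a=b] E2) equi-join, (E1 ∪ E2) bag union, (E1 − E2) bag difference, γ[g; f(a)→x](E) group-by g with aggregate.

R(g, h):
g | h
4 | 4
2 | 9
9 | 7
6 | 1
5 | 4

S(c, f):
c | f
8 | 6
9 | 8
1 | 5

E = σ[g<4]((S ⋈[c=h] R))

σ filters on g, owned by the right side.
E' = (S ⋈[c=h] σ[g<4](R))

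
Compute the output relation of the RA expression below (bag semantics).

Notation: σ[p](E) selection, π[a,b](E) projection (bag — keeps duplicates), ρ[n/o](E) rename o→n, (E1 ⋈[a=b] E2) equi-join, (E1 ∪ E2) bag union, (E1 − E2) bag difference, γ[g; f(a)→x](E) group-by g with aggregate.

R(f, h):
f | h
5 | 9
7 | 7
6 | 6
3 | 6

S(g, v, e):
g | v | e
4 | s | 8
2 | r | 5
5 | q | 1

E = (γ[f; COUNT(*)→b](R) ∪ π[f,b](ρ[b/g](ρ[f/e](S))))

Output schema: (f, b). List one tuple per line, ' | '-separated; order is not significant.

Stepwise |·|:
  R → 4
  γ[f; COUNT(*)→b](R) → 4
  S → 3
  ρ[f/e](S) → 3
  ρ[b/g](ρ[f/e](S)) → 3
  π[f,b](ρ[b/g](ρ[f/e](S))) → 3
  (γ[f; COUNT(*)→b](R) ∪ π[f,b](ρ[b/g](ρ[f/e](S)))) → 7

== RESULT ==
f | b
1 | 5
3 | 1
5 | 1
5 | 2
6 | 1
7 | 1
8 | 4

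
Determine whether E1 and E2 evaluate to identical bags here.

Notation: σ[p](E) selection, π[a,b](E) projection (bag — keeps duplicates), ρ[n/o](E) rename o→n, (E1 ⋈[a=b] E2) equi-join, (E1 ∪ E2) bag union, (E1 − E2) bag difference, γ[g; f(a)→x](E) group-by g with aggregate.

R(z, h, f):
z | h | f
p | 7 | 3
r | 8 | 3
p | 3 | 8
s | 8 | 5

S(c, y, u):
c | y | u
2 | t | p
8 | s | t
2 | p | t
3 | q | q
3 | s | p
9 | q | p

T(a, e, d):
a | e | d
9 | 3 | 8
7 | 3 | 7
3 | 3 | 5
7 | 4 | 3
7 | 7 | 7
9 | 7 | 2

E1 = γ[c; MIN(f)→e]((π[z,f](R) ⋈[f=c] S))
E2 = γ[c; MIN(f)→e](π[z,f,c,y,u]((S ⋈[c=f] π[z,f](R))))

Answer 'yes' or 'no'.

E1 per-node cardinality:
  R → 4
  π[z,f](R) → 4
  S → 6
  (π[z,f](R) ⋈[f=c] S) → 5
  γ[c; MIN(f)→e]((π[z,f](R) ⋈[f=c] S)) → 2
E2 per-node cardinality:
  S → 6
  R → 4
  π[z,f](R) → 4
  (S ⋈[c=f] π[z,f](R)) → 5
  π[z,f,c,y,u]((S ⋈[c=f] π[z,f](R))) → 5
  γ[c; MIN(f)→e](π[z,f,c,y,u]((S ⋈[c=f] π[z,f](R)))) → 2

E1 and E2 produce the same multiset:
c | e
3 | 3
8 | 8

yes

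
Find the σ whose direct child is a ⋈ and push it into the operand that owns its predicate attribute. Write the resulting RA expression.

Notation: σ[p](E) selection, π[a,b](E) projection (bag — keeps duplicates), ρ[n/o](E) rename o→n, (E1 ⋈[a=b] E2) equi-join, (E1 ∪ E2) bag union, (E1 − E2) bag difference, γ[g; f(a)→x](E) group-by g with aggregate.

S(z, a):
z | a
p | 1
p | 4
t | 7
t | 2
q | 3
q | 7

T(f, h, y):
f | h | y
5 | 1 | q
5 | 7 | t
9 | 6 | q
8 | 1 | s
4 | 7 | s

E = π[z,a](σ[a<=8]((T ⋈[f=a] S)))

σ filters on a, owned by the right side.
E' = π[z,a]((T ⋈[f=a] σ[a<=8](S)))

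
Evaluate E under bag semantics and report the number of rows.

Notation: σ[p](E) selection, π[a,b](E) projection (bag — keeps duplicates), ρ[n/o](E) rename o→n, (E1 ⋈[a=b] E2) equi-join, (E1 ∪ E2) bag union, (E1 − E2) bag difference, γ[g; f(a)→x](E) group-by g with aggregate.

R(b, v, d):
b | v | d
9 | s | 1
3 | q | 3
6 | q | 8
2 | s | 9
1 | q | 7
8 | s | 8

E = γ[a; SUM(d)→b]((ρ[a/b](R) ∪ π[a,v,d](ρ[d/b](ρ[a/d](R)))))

Per-node cardinality:
  R → 6
  ρ[a/b](R) → 6
  R → 6
  ρ[a/d](R) → 6
  ρ[d/b](ρ[a/d](R)) → 6
  π[a,v,d](ρ[d/b](ρ[a/d](R))) → 6
  (ρ[a/b](R) ∪ π[a,v,d](ρ[d/b](ρ[a/d](R)))) → 12
  γ[a; SUM(d)→b]((ρ[a/b](R) ∪ π[a,v,d](ρ[d/b](ρ[a/d](R))))) → 7

|E| = 7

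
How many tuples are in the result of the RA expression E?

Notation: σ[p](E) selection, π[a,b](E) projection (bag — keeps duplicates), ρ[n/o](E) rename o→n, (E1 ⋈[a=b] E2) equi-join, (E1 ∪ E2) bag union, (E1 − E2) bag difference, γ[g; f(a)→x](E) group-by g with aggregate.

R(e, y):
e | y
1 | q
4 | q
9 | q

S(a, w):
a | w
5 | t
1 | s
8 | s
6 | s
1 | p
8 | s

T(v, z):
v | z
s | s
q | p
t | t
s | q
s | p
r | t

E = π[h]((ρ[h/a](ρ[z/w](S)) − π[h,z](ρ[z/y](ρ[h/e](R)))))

Row counts bottom-up:
  S → 6
  ρ[z/w](S) → 6
  ρ[h/a](ρ[z/w](S)) → 6
  R → 3
  ρ[h/e](R) → 3
  ρ[z/y](ρ[h/e](R)) → 3
  π[h,z](ρ[z/y](ρ[h/e](R))) → 3
  (ρ[h/a](ρ[z/w](S)) − π[h,z](ρ[z/y](ρ[h/e](R)))) → 6
  π[h]((ρ[h/a](ρ[z/w](S)) − π[h,z](ρ[z/y](ρ[h/e](R))))) → 6

|E| = 6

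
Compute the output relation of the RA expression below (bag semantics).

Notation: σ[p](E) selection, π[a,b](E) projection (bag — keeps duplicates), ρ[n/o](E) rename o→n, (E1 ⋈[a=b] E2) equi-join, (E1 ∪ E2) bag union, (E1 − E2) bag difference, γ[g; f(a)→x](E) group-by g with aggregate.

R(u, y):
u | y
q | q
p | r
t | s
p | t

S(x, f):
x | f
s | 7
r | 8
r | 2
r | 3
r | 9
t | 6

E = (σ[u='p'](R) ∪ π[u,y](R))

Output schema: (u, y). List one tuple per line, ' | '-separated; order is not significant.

Subexpression sizes:
  R → 4
  σ[u='p'](R) → 2
  R → 4
  π[u,y](R) → 4
  (σ[u='p'](R) ∪ π[u,y](R)) → 6

== RESULT ==
u | y
p | r
p | r
p | t
p | t
q | q
t | s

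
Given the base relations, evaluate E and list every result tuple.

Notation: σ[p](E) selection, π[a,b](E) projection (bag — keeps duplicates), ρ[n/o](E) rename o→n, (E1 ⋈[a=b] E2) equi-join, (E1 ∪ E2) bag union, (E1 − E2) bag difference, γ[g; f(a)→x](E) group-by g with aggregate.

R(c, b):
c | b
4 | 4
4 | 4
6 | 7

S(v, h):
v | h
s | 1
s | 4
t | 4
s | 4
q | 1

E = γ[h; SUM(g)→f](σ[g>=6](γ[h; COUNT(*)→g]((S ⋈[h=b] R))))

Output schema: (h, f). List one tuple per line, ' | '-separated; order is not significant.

Subexpression sizes:
  S → 5
  R → 3
  (S ⋈[h=b] R) → 6
  γ[h; COUNT(*)→g]((S ⋈[h=b] R)) → 1
  σ[g>=6](γ[h; COUNT(*)→g]((S ⋈[h=b] R))) → 1
  γ[h; SUM(g)→f](σ[g>=6](γ[h; COUNT(*)→g]((S ⋈[h=b] R)))) → 1

== RESULT ==
h | f
4 | 6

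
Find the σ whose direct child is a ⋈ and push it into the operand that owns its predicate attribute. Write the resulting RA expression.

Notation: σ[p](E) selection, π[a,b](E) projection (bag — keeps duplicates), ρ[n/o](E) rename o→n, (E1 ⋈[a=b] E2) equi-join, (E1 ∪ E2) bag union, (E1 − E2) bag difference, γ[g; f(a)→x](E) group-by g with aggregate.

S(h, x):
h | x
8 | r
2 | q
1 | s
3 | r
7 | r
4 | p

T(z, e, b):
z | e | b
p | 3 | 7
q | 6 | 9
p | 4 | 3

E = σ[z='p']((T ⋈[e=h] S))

σ filters on z, owned by the left side.
E' = (σ[z='p'](T) ⋈[e=h] S)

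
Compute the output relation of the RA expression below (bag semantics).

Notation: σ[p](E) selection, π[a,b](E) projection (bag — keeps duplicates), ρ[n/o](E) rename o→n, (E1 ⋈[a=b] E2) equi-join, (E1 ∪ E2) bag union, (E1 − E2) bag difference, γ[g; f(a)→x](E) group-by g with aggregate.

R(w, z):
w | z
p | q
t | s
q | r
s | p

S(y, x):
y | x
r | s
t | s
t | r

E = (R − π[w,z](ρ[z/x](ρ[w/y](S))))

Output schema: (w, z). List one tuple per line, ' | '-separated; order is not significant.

Stepwise |·|:
  R → 4
  S → 3
  ρ[w/y](S) → 3
  ρ[z/x](ρ[w/y](S)) → 3
  π[w,z](ρ[z/x](ρ[w/y](S))) → 3
  (R − π[w,z](ρ[z/x](ρ[w/y](S)))) → 3

== RESULT ==
w | z
p | q
q | r
s | p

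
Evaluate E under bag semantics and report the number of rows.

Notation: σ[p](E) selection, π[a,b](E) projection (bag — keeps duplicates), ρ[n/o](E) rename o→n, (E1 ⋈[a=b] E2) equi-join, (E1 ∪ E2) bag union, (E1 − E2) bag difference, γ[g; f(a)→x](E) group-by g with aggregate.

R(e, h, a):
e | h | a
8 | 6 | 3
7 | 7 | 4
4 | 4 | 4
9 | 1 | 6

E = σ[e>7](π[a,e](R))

Subexpression sizes:
  R → 4
  π[a,e](R) → 4
  σ[e>7](π[a,e](R)) → 2

|E| = 2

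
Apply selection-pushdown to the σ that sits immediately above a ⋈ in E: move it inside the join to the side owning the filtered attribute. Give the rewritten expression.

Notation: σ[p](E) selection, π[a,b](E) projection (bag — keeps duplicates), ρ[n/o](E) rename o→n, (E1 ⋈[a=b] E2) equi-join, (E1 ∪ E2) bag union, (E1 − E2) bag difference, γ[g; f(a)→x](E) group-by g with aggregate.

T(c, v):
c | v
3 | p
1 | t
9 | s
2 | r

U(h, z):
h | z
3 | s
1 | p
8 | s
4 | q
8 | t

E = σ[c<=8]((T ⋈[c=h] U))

σ filters on c, owned by the left side.
E' = (σ[c<=8](T) ⋈[c=h] U)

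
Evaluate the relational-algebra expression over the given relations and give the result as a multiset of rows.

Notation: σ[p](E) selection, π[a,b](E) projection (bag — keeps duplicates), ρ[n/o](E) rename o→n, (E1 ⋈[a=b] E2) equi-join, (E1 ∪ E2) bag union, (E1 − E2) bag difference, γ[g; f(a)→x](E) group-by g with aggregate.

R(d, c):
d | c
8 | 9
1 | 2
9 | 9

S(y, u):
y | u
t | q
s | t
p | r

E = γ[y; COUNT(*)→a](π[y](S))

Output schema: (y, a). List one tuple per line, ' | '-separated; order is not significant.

Per-node cardinality:
  S → 3
  π[y](S) → 3
  γ[y; COUNT(*)→a](π[y](S)) → 3

== RESULT ==
y | a
p | 1
s | 1
t | 1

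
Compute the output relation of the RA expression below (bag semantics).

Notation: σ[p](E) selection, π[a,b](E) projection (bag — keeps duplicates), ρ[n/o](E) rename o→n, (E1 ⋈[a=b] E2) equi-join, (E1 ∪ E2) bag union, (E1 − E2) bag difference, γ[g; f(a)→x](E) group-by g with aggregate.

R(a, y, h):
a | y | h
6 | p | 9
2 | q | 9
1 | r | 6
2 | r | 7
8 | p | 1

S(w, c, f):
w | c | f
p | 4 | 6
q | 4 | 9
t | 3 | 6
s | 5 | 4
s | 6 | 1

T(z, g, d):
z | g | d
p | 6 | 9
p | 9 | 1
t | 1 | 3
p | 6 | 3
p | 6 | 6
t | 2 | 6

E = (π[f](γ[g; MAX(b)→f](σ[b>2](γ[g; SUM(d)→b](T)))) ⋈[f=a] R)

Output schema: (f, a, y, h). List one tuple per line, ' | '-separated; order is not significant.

Stepwise |·|:
  T → 6
  γ[g; SUM(d)→b](T) → 4
  σ[b>2](γ[g; SUM(d)→b](T)) → 3
  γ[g; MAX(b)→f](σ[b>2](γ[g; SUM(d)→b](T))) → 3
  π[f](γ[g; MAX(b)→f](σ[b>2](γ[g; SUM(d)→b](T)))) → 3
  R → 5
  (π[f](γ[g; MAX(b)→f](σ[b>2](γ[g; SUM(d)→b](T)))) ⋈[f=a] R) → 1

== RESULT ==
f | a | y | h
6 | 6 | p | 9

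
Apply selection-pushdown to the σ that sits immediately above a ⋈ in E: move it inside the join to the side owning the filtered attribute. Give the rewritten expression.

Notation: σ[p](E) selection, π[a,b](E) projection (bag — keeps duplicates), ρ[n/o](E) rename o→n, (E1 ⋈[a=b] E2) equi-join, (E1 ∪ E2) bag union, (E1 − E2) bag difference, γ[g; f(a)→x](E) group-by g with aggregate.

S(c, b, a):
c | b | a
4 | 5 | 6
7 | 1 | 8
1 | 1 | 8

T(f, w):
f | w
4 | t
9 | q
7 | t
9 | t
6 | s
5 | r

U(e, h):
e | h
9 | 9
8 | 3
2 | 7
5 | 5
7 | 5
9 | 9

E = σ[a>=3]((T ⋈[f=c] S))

σ filters on a, owned by the right side.
E' = (T ⋈[f=c] σ[a>=3](S))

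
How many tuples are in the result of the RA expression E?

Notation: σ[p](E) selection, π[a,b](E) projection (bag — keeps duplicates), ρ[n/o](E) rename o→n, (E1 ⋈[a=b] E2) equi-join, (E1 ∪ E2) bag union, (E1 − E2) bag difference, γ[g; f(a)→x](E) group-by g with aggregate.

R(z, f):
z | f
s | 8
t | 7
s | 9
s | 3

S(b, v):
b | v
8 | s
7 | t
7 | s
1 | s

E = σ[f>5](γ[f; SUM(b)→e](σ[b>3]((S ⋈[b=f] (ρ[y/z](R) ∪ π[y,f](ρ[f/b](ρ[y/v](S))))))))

Subexpression sizes:
  S → 4
  R → 4
  ρ[y/z](R) → 4
  S → 4
  ρ[y/v](S) → 4
  ρ[f/b](ρ[y/v](S)) → 4
  π[y,f](ρ[f/b](ρ[y/v](S))) → 4
  (ρ[y/z](R) ∪ π[y,f](ρ[f/b](ρ[y/v](S)))) → 8
  (S ⋈[b=f] (ρ[y/z](R) ∪ π[y,f](ρ[f/b](ρ[y/v](S))))) → 9
  σ[b>3]((S ⋈[b=f] (ρ[y/z](R) ∪ π[y,f](ρ[f/b](ρ[y/v](S)))))) → 8
  γ[f; SUM(b)→e](σ[b>3]((S ⋈[b=f] (ρ[y/z](R) ∪ π[y,f](ρ[f/b](ρ[y/v](S))))))) → 2
  σ[f>5](γ[f; SUM(b)→e](σ[b>3]((S ⋈[b=f] (ρ[y/z](R) ∪ π[y,f](ρ[f/b](ρ[y/v](S)))))))) → 2

|E| = 2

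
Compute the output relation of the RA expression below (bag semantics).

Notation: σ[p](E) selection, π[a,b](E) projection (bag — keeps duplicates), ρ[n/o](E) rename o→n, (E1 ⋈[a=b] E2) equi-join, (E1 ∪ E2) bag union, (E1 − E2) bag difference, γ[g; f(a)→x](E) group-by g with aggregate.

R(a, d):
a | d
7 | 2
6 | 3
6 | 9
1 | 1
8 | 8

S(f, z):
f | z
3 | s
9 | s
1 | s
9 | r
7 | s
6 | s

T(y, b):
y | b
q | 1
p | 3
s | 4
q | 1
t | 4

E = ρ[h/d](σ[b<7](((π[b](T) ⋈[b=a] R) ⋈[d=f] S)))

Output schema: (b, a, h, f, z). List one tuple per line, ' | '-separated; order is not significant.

Per-node cardinality:
  T → 5
  π[b](T) → 5
  R → 5
  (π[b](T) ⋈[b=a] R) → 2
  S → 6
  ((π[b](T) ⋈[b=a] R) ⋈[d=f] S) → 2
  σ[b<7](((π[b](T) ⋈[b=a] R) ⋈[d=f] S)) → 2
  ρ[h/d](σ[b<7](((π[b](T) ⋈[b=a] R) ⋈[d=f] S))) → 2

== RESULT ==
b | a | h | f | z
1 | 1 | 1 | 1 | s
1 | 1 | 1 | 1 | s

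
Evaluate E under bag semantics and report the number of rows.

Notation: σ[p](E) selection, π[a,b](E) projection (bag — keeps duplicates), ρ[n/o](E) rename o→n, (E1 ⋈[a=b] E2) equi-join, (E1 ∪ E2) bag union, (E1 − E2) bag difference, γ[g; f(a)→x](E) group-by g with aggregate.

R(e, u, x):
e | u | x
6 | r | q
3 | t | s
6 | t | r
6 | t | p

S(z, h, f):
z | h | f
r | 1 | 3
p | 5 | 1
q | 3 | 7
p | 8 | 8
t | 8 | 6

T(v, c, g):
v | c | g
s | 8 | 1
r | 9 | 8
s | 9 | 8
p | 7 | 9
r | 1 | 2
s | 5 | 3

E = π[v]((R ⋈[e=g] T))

Row counts bottom-up:
  R → 4
  T → 6
  (R ⋈[e=g] T) → 1
  π[v]((R ⋈[e=g] T)) → 1

|E| = 1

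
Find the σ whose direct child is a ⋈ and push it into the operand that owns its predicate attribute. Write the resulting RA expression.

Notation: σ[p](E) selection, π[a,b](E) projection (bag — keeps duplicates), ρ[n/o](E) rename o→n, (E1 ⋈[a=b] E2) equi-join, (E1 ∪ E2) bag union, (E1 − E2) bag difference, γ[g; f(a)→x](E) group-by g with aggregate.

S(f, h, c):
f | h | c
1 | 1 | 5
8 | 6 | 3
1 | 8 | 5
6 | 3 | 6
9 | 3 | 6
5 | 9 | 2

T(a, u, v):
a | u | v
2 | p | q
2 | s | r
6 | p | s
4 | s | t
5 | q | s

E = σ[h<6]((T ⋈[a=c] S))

σ filters on h, owned by the right side.
E' = (T ⋈[a=c] σ[h<6](S))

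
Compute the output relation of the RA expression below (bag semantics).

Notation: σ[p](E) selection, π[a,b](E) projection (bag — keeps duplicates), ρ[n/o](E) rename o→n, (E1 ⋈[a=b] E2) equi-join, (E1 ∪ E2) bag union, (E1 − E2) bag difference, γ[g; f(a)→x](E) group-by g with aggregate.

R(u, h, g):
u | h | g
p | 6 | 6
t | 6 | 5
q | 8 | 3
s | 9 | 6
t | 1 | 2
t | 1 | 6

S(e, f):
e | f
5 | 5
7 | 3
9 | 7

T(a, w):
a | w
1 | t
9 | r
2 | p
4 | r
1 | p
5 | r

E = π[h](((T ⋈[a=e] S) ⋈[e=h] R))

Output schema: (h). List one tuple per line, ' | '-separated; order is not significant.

Per-node cardinality:
  T → 6
  S → 3
  (T ⋈[a=e] S) → 2
  R → 6
  ((T ⋈[a=e] S) ⋈[e=h] R) → 1
  π[h](((T ⋈[a=e] S) ⋈[e=h] R)) → 1

== RESULT ==
h
9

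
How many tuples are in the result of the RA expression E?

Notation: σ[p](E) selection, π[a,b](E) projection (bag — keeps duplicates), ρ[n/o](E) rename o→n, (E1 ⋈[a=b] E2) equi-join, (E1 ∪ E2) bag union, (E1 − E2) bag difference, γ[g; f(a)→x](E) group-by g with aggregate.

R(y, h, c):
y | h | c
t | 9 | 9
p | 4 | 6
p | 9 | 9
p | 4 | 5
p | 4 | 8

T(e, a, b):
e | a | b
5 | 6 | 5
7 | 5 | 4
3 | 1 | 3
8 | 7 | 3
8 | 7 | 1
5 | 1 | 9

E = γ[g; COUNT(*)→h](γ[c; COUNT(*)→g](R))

Stepwise |·|:
  R → 5
  γ[c; COUNT(*)→g](R) → 4
  γ[g; COUNT(*)→h](γ[c; COUNT(*)→g](R)) → 2

|E| = 2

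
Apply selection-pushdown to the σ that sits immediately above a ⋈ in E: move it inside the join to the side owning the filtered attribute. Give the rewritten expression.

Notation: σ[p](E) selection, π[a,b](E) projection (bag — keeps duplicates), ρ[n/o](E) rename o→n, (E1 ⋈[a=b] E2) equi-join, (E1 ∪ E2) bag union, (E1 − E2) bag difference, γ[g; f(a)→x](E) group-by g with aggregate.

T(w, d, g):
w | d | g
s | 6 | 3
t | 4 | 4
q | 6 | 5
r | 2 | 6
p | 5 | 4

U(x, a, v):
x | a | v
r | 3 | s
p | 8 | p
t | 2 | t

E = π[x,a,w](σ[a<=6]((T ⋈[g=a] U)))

σ filters on a, owned by the right side.
E' = π[x,a,w]((T ⋈[g=a] σ[a<=6](U)))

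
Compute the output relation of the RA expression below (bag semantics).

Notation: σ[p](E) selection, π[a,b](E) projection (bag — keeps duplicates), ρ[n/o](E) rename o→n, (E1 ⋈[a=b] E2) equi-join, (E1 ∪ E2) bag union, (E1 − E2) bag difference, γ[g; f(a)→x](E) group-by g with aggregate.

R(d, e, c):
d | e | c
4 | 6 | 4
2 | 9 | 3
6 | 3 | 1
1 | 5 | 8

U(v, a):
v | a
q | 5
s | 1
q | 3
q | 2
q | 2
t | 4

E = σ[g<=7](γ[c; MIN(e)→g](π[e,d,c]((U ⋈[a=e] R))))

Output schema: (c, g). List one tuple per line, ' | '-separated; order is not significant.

Per-node cardinality:
  U → 6
  R → 4
  (U ⋈[a=e] R) → 2
  π[e,d,c]((U ⋈[a=e] R)) → 2
  γ[c; MIN(e)→g](π[e,d,c]((U ⋈[a=e] R))) → 2
  σ[g<=7](γ[c; MIN(e)→g](π[e,d,c]((U ⋈[a=e] R)))) → 2

== RESULT ==
c | g
1 | 3
8 | 5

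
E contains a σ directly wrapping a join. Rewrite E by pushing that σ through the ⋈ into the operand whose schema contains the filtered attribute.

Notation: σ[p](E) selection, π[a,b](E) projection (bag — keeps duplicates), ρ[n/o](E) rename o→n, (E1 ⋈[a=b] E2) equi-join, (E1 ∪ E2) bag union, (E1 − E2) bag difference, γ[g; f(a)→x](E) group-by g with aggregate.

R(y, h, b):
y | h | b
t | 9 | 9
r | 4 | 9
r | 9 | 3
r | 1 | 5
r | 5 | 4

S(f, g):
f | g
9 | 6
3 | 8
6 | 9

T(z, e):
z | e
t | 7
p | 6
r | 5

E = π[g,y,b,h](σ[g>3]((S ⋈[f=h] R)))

σ filters on g, owned by the left side.
E' = π[g,y,b,h]((σ[g>3](S) ⋈[f=h] R))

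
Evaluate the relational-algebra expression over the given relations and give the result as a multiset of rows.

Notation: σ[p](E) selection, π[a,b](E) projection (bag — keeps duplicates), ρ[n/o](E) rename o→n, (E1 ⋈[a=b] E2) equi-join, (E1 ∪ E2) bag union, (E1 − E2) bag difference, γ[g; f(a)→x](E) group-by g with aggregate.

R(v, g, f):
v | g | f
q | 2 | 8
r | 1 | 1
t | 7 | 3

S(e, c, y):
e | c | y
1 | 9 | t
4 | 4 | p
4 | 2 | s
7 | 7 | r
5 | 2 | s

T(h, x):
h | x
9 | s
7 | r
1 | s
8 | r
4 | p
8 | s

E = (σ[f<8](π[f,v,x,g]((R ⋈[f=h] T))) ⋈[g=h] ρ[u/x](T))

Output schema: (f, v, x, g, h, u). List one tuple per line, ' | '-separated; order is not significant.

Per-node cardinality:
  R → 3
  T → 6
  (R ⋈[f=h] T) → 3
  π[f,v,x,g]((R ⋈[f=h] T)) → 3
  σ[f<8](π[f,v,x,g]((R ⋈[f=h] T))) → 1
  T → 6
  ρ[u/x](T) → 6
  (σ[f<8](π[f,v,x,g]((R ⋈[f=h] T))) ⋈[g=h] ρ[u/x](T)) → 1

== RESULT ==
f | v | x | g | h | u
1 | r | s | 1 | 1 | s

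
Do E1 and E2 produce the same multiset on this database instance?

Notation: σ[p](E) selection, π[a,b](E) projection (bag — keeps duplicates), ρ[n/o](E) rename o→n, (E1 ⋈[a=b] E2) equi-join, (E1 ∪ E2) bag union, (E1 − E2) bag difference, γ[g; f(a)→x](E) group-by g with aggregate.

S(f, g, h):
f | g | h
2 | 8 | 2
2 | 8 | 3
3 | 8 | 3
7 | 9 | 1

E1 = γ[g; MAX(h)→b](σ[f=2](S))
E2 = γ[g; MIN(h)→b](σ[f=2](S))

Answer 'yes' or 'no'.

E1 stepwise |·|:
  S → 4
  σ[f=2](S) → 2
  γ[g; MAX(h)→b](σ[f=2](S)) → 1
E2 stepwise |·|:
  S → 4
  σ[f=2](S) → 2
  γ[g; MIN(h)→b](σ[f=2](S)) → 1

E1 result:
g | b
8 | 3
E2 result:
g | b
8 | 2
Witness: (8, 2) appears 0× in E1 but 1× in E2.

no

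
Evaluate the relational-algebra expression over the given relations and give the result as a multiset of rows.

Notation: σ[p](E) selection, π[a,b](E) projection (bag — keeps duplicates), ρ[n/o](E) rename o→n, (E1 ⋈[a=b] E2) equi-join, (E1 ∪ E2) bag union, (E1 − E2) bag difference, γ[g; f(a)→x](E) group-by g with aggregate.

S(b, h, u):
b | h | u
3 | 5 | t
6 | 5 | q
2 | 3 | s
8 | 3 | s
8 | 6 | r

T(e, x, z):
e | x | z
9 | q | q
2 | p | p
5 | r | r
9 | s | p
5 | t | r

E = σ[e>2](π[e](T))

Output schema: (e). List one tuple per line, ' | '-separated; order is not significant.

Per-node cardinality:
  T → 5
  π[e](T) → 5
  σ[e>2](π[e](T)) → 4

== RESULT ==
e
5
5
9
9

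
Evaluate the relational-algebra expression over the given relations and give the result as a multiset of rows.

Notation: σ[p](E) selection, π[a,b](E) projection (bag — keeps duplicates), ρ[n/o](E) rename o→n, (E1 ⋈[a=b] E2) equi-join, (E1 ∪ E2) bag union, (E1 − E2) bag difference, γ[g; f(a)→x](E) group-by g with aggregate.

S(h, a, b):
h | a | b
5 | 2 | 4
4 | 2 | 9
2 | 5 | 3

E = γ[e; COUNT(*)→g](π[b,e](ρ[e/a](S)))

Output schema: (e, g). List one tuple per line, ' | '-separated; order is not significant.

Stepwise |·|:
  S → 3
  ρ[e/a](S) → 3
  π[b,e](ρ[e/a](S)) → 3
  γ[e; COUNT(*)→g](π[b,e](ρ[e/a](S))) → 2

== RESULT ==
e | g
2 | 2
5 | 1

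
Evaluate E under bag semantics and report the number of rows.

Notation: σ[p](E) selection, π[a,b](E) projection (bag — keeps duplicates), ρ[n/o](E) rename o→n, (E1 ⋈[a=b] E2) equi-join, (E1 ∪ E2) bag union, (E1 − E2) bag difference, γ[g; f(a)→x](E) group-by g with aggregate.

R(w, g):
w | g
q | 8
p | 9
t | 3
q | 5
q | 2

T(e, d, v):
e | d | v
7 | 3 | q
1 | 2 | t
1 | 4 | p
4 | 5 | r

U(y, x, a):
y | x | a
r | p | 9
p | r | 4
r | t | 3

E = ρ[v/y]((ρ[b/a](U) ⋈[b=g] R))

Row counts bottom-up:
  U → 3
  ρ[b/a](U) → 3
  R → 5
  (ρ[b/a](U) ⋈[b=g] R) → 2
  ρ[v/y]((ρ[b/a](U) ⋈[b=g] R)) → 2

|E| = 2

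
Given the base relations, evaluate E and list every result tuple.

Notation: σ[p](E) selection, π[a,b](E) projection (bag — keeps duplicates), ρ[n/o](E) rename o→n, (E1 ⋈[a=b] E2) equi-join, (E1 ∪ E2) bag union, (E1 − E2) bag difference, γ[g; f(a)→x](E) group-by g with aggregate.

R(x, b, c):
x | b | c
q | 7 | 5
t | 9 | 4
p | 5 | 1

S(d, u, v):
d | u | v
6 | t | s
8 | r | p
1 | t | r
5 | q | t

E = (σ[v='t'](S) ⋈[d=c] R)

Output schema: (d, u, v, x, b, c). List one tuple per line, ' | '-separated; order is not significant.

Row counts bottom-up:
  S → 4
  σ[v='t'](S) → 1
  R → 3
  (σ[v='t'](S) ⋈[d=c] R) → 1

== RESULT ==
d | u | v | x | b | c
5 | q | t | q | 7 | 5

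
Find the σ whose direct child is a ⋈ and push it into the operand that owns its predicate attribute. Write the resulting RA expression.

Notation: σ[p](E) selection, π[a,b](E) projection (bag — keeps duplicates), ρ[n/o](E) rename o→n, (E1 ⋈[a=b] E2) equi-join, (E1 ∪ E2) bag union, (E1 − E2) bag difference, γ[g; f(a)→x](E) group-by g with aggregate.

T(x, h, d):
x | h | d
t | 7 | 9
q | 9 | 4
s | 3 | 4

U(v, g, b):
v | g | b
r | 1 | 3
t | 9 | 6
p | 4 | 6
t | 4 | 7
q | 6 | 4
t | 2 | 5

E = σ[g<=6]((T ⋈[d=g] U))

σ filters on g, owned by the right side.
E' = (T ⋈[d=g] σ[g<=6](U))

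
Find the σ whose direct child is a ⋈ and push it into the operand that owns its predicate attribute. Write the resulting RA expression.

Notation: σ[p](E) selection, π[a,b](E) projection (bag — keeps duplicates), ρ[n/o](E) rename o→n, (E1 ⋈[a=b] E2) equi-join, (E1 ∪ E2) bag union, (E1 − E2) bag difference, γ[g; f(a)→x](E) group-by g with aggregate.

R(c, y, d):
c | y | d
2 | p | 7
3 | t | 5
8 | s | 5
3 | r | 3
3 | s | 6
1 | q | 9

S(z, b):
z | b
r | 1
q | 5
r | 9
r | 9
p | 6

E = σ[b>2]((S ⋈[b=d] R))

σ filters on b, owned by the left side.
E' = (σ[b>2](S) ⋈[b=d] R)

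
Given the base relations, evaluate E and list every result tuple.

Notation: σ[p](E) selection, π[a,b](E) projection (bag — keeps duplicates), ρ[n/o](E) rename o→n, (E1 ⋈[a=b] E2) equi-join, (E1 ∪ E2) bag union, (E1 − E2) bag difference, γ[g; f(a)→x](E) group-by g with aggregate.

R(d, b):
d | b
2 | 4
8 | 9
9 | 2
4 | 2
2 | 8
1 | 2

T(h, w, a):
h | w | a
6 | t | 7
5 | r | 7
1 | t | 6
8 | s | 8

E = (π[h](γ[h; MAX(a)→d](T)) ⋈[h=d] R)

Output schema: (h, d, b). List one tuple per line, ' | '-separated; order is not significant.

Per-node cardinality:
  T → 4
  γ[h; MAX(a)→d](T) → 4
  π[h](γ[h; MAX(a)→d](T)) → 4
  R → 6
  (π[h](γ[h; MAX(a)→d](T)) ⋈[h=d] R) → 2

== RESULT ==
h | d | b
1 | 1 | 2
8 | 8 | 9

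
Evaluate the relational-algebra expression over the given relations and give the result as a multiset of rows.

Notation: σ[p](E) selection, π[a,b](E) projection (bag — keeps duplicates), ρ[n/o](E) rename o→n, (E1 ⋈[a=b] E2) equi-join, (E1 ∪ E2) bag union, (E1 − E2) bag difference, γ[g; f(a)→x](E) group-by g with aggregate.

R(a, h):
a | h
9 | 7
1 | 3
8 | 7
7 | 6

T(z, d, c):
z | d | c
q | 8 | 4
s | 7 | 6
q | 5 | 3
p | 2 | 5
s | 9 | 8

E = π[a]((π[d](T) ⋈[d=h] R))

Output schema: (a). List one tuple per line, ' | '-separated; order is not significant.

Row counts bottom-up:
  T → 5
  π[d](T) → 5
  R → 4
  (π[d](T) ⋈[d=h] R) → 2
  π[a]((π[d](T) ⋈[d=h] R)) → 2

== RESULT ==
a
8
9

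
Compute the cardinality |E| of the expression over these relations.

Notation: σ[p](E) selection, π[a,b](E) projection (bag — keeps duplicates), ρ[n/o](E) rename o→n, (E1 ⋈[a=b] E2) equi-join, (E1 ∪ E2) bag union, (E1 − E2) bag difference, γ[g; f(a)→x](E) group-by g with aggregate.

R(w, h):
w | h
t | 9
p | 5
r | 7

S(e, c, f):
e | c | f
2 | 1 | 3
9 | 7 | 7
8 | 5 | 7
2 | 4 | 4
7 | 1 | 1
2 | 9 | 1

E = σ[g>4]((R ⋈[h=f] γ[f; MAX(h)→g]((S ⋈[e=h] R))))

Stepwise |·|:
  R → 3
  S → 6
  R → 3
  (S ⋈[e=h] R) → 2
  γ[f; MAX(h)→g]((S ⋈[e=h] R)) → 2
  (R ⋈[h=f] γ[f; MAX(h)→g]((S ⋈[e=h] R))) → 1
  σ[g>4]((R ⋈[h=f] γ[f; MAX(h)→g]((S ⋈[e=h] R)))) → 1

|E| = 1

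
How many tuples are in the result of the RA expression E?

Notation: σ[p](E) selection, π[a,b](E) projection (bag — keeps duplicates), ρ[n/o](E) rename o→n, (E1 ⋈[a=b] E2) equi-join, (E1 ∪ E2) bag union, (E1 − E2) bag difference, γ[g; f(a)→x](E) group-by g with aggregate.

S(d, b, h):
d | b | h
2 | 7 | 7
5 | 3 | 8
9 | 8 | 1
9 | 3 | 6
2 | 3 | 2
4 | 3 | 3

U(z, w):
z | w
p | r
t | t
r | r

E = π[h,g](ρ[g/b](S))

Per-node cardinality:
  S → 6
  ρ[g/b](S) → 6
  π[h,g](ρ[g/b](S)) → 6

|E| = 6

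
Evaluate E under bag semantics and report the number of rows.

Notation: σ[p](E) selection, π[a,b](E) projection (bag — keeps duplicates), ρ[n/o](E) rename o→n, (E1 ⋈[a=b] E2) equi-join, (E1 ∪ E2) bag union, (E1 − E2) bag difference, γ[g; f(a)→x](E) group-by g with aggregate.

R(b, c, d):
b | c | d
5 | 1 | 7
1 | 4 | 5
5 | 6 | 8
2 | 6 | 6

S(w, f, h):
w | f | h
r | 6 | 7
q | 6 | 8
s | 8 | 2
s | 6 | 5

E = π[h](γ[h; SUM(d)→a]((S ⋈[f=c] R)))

Subexpression sizes:
  S → 4
  R → 4
  (S ⋈[f=c] R) → 6
  γ[h; SUM(d)→a]((S ⋈[f=c] R)) → 3
  π[h](γ[h; SUM(d)→a]((S ⋈[f=c] R))) → 3

|E| = 3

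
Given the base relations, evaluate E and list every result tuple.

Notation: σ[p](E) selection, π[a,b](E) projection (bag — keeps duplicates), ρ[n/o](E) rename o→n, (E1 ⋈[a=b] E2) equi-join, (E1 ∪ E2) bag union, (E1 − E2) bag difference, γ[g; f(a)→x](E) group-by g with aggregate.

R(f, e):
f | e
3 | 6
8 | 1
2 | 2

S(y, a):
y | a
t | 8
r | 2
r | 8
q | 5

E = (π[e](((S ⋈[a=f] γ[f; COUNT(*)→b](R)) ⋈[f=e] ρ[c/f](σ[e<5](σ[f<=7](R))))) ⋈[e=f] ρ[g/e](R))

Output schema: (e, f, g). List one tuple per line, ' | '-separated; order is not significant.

Row counts bottom-up:
  S → 4
  R → 3
  γ[f; COUNT(*)→b](R) → 3
  (S ⋈[a=f] γ[f; COUNT(*)→b](R)) → 3
  R → 3
  σ[f<=7](R) → 2
  σ[e<5](σ[f<=7](R)) → 1
  ρ[c/f](σ[e<5](σ[f<=7](R))) → 1
  ((S ⋈[a=f] γ[f; COUNT(*)→b](R)) ⋈[f=e] ρ[c/f](σ[e<5](σ[f<=7](R)))) → 1
  π[e](((S ⋈[a=f] γ[f; COUNT(*)→b](R)) ⋈[f=e] ρ[c/f](σ[e<5](σ[f<=7](R))))) → 1
  R → 3
  ρ[g/e](R) → 3
  (π[e](((S ⋈[a=f] γ[f; COUNT(*)→b](R)) ⋈[f=e] ρ[c/f](σ[e<5](σ[f<=7](R))))) ⋈[e=f] ρ[g/e](R)) → 1

== RESULT ==
e | f | g
2 | 2 | 2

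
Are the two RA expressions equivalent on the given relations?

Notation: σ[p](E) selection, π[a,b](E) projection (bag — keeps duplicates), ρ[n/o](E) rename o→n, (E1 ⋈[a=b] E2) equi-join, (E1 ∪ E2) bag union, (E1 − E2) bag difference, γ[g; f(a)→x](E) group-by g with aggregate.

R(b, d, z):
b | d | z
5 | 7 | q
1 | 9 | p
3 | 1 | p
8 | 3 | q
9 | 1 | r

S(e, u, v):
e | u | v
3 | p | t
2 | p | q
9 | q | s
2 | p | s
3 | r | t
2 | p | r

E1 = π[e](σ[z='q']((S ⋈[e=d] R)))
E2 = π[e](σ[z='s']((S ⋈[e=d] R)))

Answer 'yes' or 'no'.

E1 per-node cardinality:
  S → 6
  R → 5
  (S ⋈[e=d] R) → 3
  σ[z='q']((S ⋈[e=d] R)) → 2
  π[e](σ[z='q']((S ⋈[e=d] R))) → 2
E2 per-node cardinality:
  S → 6
  R → 5
  (S ⋈[e=d] R) → 3
  σ[z='s']((S ⋈[e=d] R)) → 0
  π[e](σ[z='s']((S ⋈[e=d] R))) → 0

E1 result:
e
3
3
E2 result:
e
(0 rows)
Witness: (3,) appears 2× in E1 but 0× in E2.

no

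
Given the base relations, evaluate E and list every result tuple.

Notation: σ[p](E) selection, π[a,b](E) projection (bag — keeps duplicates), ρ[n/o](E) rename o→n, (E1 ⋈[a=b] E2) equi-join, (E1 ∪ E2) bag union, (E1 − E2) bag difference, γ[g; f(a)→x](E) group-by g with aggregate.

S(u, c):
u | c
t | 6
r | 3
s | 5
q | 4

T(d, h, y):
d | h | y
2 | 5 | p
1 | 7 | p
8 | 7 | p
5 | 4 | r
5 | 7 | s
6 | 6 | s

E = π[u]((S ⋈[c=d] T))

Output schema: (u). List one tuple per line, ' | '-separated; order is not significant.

Stepwise |·|:
  S → 4
  T → 6
  (S ⋈[c=d] T) → 3
  π[u]((S ⋈[c=d] T)) → 3

== RESULT ==
u
s
s
t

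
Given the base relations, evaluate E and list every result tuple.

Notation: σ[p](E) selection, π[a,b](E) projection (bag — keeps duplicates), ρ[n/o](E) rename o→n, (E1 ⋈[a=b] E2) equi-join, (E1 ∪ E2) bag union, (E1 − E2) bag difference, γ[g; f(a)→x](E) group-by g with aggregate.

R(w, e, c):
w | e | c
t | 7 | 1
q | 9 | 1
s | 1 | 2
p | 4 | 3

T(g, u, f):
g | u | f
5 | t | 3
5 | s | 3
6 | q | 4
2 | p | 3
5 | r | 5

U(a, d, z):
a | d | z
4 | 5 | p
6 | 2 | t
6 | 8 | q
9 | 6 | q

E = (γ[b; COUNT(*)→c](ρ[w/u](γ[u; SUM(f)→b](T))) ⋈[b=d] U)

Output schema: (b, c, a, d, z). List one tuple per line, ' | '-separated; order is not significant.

Row counts bottom-up:
  T → 5
  γ[u; SUM(f)→b](T) → 5
  ρ[w/u](γ[u; SUM(f)→b](T)) → 5
  γ[b; COUNT(*)→c](ρ[w/u](γ[u; SUM(f)→b](T))) → 3
  U → 4
  (γ[b; COUNT(*)→c](ρ[w/u](γ[u; SUM(f)→b](T))) ⋈[b=d] U) → 1

== RESULT ==
b | c | a | d | z
5 | 1 | 4 | 5 | p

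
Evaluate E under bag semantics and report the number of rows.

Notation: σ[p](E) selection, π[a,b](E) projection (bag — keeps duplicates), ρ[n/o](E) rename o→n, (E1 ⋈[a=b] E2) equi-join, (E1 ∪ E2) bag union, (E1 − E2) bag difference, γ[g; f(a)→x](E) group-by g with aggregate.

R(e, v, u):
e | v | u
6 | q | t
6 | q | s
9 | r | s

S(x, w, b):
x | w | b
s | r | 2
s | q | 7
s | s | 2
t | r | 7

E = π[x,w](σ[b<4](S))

Stepwise |·|:
  S → 4
  σ[b<4](S) → 2
  π[x,w](σ[b<4](S)) → 2

|E| = 2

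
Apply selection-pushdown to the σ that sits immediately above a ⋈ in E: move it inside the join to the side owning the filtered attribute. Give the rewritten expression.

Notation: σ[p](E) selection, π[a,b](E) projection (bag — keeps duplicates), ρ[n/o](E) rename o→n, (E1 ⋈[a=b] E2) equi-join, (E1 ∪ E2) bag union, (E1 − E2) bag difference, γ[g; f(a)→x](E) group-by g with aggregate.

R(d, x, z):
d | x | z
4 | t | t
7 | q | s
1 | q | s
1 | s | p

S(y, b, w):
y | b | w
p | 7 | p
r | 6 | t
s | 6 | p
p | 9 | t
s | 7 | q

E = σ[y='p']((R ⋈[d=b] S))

σ filters on y, owned by the right side.
E' = (R ⋈[d=b] σ[y='p'](S))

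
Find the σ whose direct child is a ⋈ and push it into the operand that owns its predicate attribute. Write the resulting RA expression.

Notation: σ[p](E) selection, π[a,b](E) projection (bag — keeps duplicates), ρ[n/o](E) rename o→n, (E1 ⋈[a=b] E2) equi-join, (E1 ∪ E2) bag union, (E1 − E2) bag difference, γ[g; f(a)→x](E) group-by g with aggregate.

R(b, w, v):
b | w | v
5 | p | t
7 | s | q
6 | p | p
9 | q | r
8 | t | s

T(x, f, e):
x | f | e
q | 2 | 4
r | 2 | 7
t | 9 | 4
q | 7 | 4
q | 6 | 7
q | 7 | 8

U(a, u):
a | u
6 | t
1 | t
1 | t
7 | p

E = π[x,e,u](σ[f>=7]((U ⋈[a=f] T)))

σ filters on f, owned by the right side.
E' = π[x,e,u]((U ⋈[a=f] σ[f>=7](T)))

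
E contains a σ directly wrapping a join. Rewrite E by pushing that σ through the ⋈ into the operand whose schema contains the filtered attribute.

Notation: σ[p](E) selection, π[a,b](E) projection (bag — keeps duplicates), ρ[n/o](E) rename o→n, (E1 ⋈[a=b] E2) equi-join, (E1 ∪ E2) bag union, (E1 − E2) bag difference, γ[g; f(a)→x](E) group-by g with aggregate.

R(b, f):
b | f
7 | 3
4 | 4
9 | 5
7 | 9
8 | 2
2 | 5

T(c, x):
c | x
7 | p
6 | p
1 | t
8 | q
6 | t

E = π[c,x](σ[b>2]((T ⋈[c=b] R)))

σ filters on b, owned by the right side.
E' = π[c,x]((T ⋈[c=b] σ[b>2](R)))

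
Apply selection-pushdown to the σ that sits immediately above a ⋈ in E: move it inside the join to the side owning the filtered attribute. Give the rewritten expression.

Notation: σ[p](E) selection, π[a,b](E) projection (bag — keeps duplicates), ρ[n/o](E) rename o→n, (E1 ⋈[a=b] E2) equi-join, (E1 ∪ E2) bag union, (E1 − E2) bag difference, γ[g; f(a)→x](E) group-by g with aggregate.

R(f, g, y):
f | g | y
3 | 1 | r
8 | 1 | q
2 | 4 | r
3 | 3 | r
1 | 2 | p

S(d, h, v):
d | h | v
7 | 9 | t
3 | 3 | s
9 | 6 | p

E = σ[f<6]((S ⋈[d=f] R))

σ filters on f, owned by the right side.
E' = (S ⋈[d=f] σ[f<6](R))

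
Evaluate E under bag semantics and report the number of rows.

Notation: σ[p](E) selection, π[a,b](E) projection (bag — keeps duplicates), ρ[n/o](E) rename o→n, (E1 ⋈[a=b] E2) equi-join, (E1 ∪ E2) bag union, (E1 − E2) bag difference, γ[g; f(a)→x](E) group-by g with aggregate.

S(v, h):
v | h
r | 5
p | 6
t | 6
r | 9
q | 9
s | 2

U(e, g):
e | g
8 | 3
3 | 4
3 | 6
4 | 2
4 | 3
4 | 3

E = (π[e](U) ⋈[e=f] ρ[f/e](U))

Stepwise |·|:
  U → 6
  π[e](U) → 6
  U → 6
  ρ[f/e](U) → 6
  (π[e](U) ⋈[e=f] ρ[f/e](U)) → 14

|E| = 14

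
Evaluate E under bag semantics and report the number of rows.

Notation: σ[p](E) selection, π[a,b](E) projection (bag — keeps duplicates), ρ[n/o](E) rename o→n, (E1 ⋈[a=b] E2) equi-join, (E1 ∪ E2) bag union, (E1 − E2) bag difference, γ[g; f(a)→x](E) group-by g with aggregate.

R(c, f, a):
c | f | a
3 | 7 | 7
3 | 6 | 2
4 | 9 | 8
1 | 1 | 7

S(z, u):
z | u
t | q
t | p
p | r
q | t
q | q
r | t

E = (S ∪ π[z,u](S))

Per-node cardinality:
  S → 6
  S → 6
  π[z,u](S) → 6
  (S ∪ π[z,u](S)) → 12

|E| = 12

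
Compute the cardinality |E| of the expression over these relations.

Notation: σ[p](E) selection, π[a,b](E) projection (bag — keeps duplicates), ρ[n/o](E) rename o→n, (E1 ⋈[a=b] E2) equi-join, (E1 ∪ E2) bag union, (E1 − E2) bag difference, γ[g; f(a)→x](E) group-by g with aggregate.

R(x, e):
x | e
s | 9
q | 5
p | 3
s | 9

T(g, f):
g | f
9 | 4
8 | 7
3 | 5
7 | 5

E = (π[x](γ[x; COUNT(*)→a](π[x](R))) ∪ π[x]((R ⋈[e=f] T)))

Row counts bottom-up:
  R → 4
  π[x](R) → 4
  γ[x; COUNT(*)→a](π[x](R)) → 3
  π[x](γ[x; COUNT(*)→a](π[x](R))) → 3
  R → 4
  T → 4
  (R ⋈[e=f] T) → 2
  π[x]((R ⋈[e=f] T)) → 2
  (π[x](γ[x; COUNT(*)→a](π[x](R))) ∪ π[x]((R ⋈[e=f] T))) → 5

|E| = 5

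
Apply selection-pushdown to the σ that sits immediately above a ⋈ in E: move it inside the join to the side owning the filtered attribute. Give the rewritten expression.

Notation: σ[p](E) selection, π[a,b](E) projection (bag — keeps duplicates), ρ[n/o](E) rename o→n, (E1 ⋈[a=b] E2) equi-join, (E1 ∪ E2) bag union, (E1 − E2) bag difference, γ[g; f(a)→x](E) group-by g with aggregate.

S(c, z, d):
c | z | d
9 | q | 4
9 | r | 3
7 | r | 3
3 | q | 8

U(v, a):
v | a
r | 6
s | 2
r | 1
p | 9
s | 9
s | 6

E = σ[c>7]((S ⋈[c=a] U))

σ filters on c, owned by the left side.
E' = (σ[c>7](S) ⋈[c=a] U)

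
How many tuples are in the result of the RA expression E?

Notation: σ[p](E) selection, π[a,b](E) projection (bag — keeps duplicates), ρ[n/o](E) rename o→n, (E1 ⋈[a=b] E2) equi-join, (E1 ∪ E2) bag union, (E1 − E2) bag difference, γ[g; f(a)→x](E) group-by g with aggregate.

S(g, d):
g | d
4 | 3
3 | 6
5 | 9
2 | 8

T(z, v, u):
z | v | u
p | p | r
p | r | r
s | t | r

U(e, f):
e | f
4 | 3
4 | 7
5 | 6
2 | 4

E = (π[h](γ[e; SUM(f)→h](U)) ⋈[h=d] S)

Per-node cardinality:
  U → 4
  γ[e; SUM(f)→h](U) → 3
  π[h](γ[e; SUM(f)→h](U)) → 3
  S → 4
  (π[h](γ[e; SUM(f)→h](U)) ⋈[h=d] S) → 1

|E| = 1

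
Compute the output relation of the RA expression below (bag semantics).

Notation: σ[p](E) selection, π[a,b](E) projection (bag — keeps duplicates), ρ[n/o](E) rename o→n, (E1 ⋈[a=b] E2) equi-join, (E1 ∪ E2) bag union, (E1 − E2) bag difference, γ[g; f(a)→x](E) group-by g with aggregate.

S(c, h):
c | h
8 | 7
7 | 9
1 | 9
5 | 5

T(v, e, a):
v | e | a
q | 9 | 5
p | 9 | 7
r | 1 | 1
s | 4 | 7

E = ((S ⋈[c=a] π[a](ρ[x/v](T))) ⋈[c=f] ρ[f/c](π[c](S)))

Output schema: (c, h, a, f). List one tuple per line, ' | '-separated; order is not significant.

Subexpression sizes:
  S → 4
  T → 4
  ρ[x/v](T) → 4
  π[a](ρ[x/v](T)) → 4
  (S ⋈[c=a] π[a](ρ[x/v](T))) → 4
  S → 4
  π[c](S) → 4
  ρ[f/c](π[c](S)) → 4
  ((S ⋈[c=a] π[a](ρ[x/v](T))) ⋈[c=f] ρ[f/c](π[c](S))) → 4

== RESULT ==
c | h | a | f
1 | 9 | 1 | 1
5 | 5 | 5 | 5
7 | 9 | 7 | 7
7 | 9 | 7 | 7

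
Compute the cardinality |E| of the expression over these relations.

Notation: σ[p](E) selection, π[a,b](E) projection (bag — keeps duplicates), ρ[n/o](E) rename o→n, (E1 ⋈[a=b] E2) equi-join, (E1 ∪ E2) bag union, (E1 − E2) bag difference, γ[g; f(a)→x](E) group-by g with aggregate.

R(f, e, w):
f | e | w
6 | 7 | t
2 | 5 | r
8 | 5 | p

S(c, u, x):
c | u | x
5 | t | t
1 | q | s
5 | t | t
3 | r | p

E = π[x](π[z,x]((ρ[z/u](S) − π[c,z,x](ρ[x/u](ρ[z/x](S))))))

Per-node cardinality:
  S → 4
  ρ[z/u](S) → 4
  S → 4
  ρ[z/x](S) → 4
  ρ[x/u](ρ[z/x](S)) → 4
  π[c,z,x](ρ[x/u](ρ[z/x](S))) → 4
  (ρ[z/u](S) − π[c,z,x](ρ[x/u](ρ[z/x](S)))) → 2
  π[z,x]((ρ[z/u](S) − π[c,z,x](ρ[x/u](ρ[z/x](S))))) → 2
  π[x](π[z,x]((ρ[z/u](S) − π[c,z,x](ρ[x/u](ρ[z/x](S)))))) → 2

|E| = 2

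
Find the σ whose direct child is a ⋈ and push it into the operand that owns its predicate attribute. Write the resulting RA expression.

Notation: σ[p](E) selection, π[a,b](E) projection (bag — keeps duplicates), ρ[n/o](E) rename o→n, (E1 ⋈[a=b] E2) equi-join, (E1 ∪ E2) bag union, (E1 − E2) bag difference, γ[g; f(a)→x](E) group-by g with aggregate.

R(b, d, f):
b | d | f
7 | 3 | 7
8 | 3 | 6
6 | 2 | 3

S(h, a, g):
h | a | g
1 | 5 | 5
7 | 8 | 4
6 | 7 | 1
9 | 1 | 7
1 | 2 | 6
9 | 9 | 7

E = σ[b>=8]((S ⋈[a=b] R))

σ filters on b, owned by the right side.
E' = (S ⋈[a=b] σ[b>=8](R))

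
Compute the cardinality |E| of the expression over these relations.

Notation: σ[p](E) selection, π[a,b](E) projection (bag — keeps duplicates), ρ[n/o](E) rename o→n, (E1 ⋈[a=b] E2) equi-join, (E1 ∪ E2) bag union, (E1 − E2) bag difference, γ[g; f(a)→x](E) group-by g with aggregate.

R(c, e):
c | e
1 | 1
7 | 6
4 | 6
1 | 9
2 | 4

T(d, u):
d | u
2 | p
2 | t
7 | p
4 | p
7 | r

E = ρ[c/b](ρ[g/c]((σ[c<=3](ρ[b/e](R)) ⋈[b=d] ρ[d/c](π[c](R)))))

Stepwise |·|:
  R → 5
  ρ[b/e](R) → 5
  σ[c<=3](ρ[b/e](R)) → 3
  R → 5
  π[c](R) → 5
  ρ[d/c](π[c](R)) → 5
  (σ[c<=3](ρ[b/e](R)) ⋈[b=d] ρ[d/c](π[c](R))) → 3
  ρ[g/c]((σ[c<=3](ρ[b/e](R)) ⋈[b=d] ρ[d/c](π[c](R)))) → 3
  ρ[c/b](ρ[g/c]((σ[c<=3](ρ[b/e](R)) ⋈[b=d] ρ[d/c](π[c](R))))) → 3

|E| = 3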